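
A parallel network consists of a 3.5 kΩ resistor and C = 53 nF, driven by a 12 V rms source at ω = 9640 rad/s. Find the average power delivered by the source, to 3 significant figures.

X_C = 1/(ωC) = 1960 Ω
Parallel: admittances add. Y = 1/R + jωC
Y = (0.000286 + j0.000511) S
|Y| = 0.000585 S → |Z| = 1/|Y| = 1710 Ω, ∠Z = −∠Y = -60.8°
I = V/|Z| = 7.02 mA
P = VI cos φ = 12 × 0.00702 × cos(-60.8°) = 41.1 mW

41.1 mW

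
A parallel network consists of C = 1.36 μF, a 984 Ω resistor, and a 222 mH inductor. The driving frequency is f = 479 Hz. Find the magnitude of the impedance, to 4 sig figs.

ω = 2πf = 3010 rad/s
X_L = ωL = 668.1 Ω
X_C = 1/(ωC) = 244.3 Ω
Parallel: admittances add. Y = 1/R + 1/(jωL) + jωC
Y = (0.001016 + j0.002596) S
|Y| = 0.002788 S → |Z| = 1/|Y| = 358.7 Ω, ∠Z = −∠Y = -68.62°

358.7 Ω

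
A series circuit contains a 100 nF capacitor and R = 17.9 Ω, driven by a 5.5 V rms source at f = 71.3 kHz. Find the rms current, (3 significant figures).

192 mA

ω = 2πf = 448000 rad/s
X_C = 1/(ωC) = 22.3 Ω
Z = 17.9 − j22.3 Ω
|Z| = √(17.9² + 22.3²) = 28.6 Ω
I = V/|Z| = 5.5/28.6 = 192 mA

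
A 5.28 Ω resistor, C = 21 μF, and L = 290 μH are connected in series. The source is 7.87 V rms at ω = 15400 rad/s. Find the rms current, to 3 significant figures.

1.44 A

X_L = ωL = 4.47 Ω
X_C = 1/(ωC) = 3.09 Ω
Net reactance X = X_L − X_C = 1.37 Ω
Z = 5.28 + j1.37 Ω
|Z| = √(5.28² + 1.37²) = 5.46 Ω
I = V/|Z| = 7.87/5.46 = 1.44 A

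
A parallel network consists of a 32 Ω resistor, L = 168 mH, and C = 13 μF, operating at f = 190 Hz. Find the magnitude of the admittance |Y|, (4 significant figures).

ω = 2πf = 1194 rad/s
X_L = ωL = 200.6 Ω
X_C = 1/(ωC) = 64.44 Ω
Parallel: admittances add. Y = 1/R + 1/(jωL) + jωC
Y = (0.03125 + j0.01053) S
|Y| = 0.03298 S → |Z| = 1/|Y| = 30.32 Ω, ∠Z = −∠Y = -18.63°

32.98 mS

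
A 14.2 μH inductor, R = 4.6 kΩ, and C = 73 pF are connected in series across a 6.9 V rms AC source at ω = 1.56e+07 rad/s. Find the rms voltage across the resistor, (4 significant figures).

X_L = ωL = 221.5 Ω
X_C = 1/(ωC) = 878.1 Ω
Net reactance X = X_L − X_C = -656.6 Ω
Z = 4600 − j656.6 Ω
|Z| = √(4600² + 656.6²) = 4647 Ω
I = V/|Z| = 1.485 mA
V_R = I·|Z_R| = 0.001485 × 4600 = 6.831 V

6.831 V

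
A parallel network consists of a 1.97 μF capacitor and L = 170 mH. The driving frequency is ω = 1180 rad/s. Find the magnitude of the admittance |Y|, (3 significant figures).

2.66 mS

X_L = ωL = 201 Ω
X_C = 1/(ωC) = 430 Ω
Parallel: admittances add. Y = 1/(jωL) + jωC
Y = (0 − j0.00266) S
|Y| = 0.00266 S → |Z| = 1/|Y| = 376 Ω, ∠Z = −∠Y = 90.0°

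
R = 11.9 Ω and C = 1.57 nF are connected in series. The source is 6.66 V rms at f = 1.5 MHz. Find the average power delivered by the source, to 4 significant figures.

112.1 mW

ω = 2πf = 9.425e+06 rad/s
X_C = 1/(ωC) = 67.58 Ω
Z = 11.90 − j67.58 Ω
|Z| = √(11.90² + 67.58²) = 68.62 Ω
∠Z = arctan(-67.58/11.90) = -80.01°
I = V/|Z| = 97.05 mA
P = VI cos φ = 6.66 × 0.09705 × cos(-80.01°) = 112.1 mW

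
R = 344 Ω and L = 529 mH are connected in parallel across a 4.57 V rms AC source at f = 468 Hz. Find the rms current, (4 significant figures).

13.61 mA

ω = 2πf = 2941 rad/s
X_L = ωL = 1556 Ω
Parallel: admittances add. Y = 1/R + 1/(jωL)
Y = (0.002907 − j0.0006429) S
|Y| = 0.002977 S → |Z| = 1/|Y| = 335.9 Ω, ∠Z = −∠Y = 12.47°
I = V/|Z| = 4.57/335.9 = 13.61 mA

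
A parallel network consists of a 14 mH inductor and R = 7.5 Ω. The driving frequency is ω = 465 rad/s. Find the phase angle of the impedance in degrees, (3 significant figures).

X_L = ωL = 6.51 Ω
Parallel: admittances add. Y = 1/R + 1/(jωL)
Y = (0.133 − j0.154) S
|Y| = 0.203 S → |Z| = 1/|Y| = 4.92 Ω, ∠Z = −∠Y = 49.0°

49.0°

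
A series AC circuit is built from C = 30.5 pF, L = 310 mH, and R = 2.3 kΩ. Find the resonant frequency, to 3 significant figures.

51.8 kHz

ω₀ = 1/√(LC) = 1/√(0.31 × 3.05e-11) = 325200 rad/s
f₀ = ω₀/(2π) = 51.8 kHz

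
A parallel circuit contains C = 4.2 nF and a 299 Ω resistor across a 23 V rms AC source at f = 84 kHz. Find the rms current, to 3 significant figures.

92.3 mA

ω = 2πf = 527800 rad/s
X_C = 1/(ωC) = 451 Ω
Parallel: admittances add. Y = 1/R + jωC
Y = (0.00334 + j0.00222) S
|Y| = 0.00401 S → |Z| = 1/|Y| = 249 Ω, ∠Z = −∠Y = -33.5°
I = V/|Z| = 23/249 = 92.3 mA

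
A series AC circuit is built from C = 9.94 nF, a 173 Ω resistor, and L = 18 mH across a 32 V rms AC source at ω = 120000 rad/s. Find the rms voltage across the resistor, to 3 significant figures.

4.15 V

X_L = ωL = 2160 Ω
X_C = 1/(ωC) = 838 Ω
Net reactance X = X_L − X_C = 1320 Ω
Z = 173 + j1320 Ω
|Z| = √(173² + 1320²) = 1330 Ω
I = V/|Z| = 24.0 mA
V_R = I·|Z_R| = 0.0240 × 173 = 4.15 V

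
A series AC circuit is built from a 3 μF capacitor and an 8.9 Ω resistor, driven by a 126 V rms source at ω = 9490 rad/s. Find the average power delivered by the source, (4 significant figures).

107.6 W

X_C = 1/(ωC) = 35.12 Ω
Z = 8.900 − j35.12 Ω
|Z| = √(8.900² + 35.12²) = 36.23 Ω
∠Z = arctan(-35.12/8.900) = -75.78°
I = V/|Z| = 3.477 A
P = VI cos φ = 126 × 3.477 × cos(-75.78°) = 107.6 W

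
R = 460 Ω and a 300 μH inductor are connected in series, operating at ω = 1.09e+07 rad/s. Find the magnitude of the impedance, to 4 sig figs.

3302 Ω

X_L = ωL = 3270 Ω
Z = 460.0 + j3270 Ω
|Z| = √(460.0² + 3270²) = 3302 Ω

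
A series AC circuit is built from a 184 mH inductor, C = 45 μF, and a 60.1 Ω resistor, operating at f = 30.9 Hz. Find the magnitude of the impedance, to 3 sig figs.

ω = 2πf = 194.2 rad/s
X_L = ωL = 35.7 Ω
X_C = 1/(ωC) = 114 Ω
Net reactance X = X_L − X_C = -78.7 Ω
Z = 60.1 − j78.7 Ω
|Z| = √(60.1² + 78.7²) = 99.1 Ω

99.1 Ω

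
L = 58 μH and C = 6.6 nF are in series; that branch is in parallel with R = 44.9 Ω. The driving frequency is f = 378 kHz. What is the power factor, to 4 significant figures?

ω = 2πf = 2.375e+06 rad/s
X_L = ωL = 137.8 Ω
X_C = 1/(ωC) = 63.79 Ω
Branch 1: Z₁ = R = 44.90 Ω
Branch 2 (series LC): Z₂ = j(X_L − X_C) = j73.96 Ω
Parallel: Z = Z₁Z₂/(Z₁+Z₂), |Z| = 38.38 Ω, ∠Z = 31.26°
cos φ = cos(31.26°) = 0.8548

0.8548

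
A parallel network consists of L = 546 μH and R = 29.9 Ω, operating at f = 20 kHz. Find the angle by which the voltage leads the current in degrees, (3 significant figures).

23.5°

ω = 2πf = 125700 rad/s
X_L = ωL = 68.6 Ω
Parallel: admittances add. Y = 1/R + 1/(jωL)
Y = (0.0334 − j0.0146) S
|Y| = 0.0365 S → |Z| = 1/|Y| = 27.4 Ω, ∠Z = −∠Y = 23.5°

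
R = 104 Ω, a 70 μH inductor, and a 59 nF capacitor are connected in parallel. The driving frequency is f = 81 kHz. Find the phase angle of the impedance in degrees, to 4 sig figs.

-11.51°

ω = 2πf = 508900 rad/s
X_L = ωL = 35.63 Ω
X_C = 1/(ωC) = 33.30 Ω
Parallel: admittances add. Y = 1/R + 1/(jωL) + jωC
Y = (0.009615 + j0.001958) S
|Y| = 0.009813 S → |Z| = 1/|Y| = 101.9 Ω, ∠Z = −∠Y = -11.51°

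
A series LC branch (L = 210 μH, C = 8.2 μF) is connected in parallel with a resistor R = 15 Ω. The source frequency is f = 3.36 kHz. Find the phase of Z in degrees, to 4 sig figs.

-84.88°

ω = 2πf = 21110 rad/s
X_L = ωL = 4.433 Ω
X_C = 1/(ωC) = 5.777 Ω
Branch 1: Z₁ = R = 15.00 Ω
Branch 2 (series LC): Z₂ = j(X_L − X_C) = −j1.343 Ω
Parallel: Z = Z₁Z₂/(Z₁+Z₂), |Z| = 1.338 Ω, ∠Z = -84.88°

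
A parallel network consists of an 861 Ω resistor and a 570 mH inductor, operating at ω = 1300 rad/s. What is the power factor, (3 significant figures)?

0.652

X_L = ωL = 741 Ω
Parallel: admittances add. Y = 1/R + 1/(jωL)
Y = (0.00116 − j0.00135) S
|Y| = 0.00178 S → |Z| = 1/|Y| = 562 Ω, ∠Z = −∠Y = 49.3°
cos φ = cos(49.3°) = 0.652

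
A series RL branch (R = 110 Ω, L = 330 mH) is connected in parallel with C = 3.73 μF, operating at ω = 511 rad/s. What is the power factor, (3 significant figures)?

X_L = ωL = 169 Ω
X_C = 1/(ωC) = 525 Ω
Branch 1 (R+jX_L): Z₁ = 110 + j169 Ω, |Z₁| = 201 Ω
Branch 2 (−jX_C): Z₂ = −j525 Ω
Parallel: Z = Z₁Z₂/(Z₁+Z₂), |Z| = 283 Ω, ∠Z = 39.7°
cos φ = cos(39.7°) = 0.769

0.769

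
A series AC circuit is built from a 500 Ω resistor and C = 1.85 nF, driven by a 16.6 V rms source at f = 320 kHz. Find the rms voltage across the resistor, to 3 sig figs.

14.6 V

ω = 2πf = 2.011e+06 rad/s
X_C = 1/(ωC) = 269 Ω
Z = 500 − j269 Ω
|Z| = √(500² + 269²) = 568 Ω
I = V/|Z| = 29.2 mA
V_R = I·|Z_R| = 0.0292 × 500 = 14.6 V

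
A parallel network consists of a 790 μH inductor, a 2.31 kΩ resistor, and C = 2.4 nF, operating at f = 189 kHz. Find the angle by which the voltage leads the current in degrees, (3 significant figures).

-76.4°

ω = 2πf = 1.188e+06 rad/s
X_L = ωL = 938 Ω
X_C = 1/(ωC) = 351 Ω
Parallel: admittances add. Y = 1/R + 1/(jωL) + jωC
Y = (0.000433 + j0.00178) S
|Y| = 0.00184 S → |Z| = 1/|Y| = 545 Ω, ∠Z = −∠Y = -76.4°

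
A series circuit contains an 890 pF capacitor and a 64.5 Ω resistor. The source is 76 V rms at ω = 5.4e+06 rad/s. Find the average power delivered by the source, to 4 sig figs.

X_C = 1/(ωC) = 208.1 Ω
Z = 64.50 − j208.1 Ω
|Z| = √(64.50² + 208.1²) = 217.8 Ω
∠Z = arctan(-208.1/64.50) = -72.78°
I = V/|Z| = 348.9 mA
P = VI cos φ = 76 × 0.3489 × cos(-72.78°) = 7.851 W

7.851 W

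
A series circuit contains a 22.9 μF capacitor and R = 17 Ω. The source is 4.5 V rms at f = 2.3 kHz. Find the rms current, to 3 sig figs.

261 mA

ω = 2πf = 14450 rad/s
X_C = 1/(ωC) = 3.02 Ω
Z = 17.0 − j3.02 Ω
|Z| = √(17.0² + 3.02²) = 17.3 Ω
I = V/|Z| = 4.5/17.3 = 261 mA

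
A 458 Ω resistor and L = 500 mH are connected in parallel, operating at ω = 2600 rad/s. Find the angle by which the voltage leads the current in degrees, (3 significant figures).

X_L = ωL = 1300 Ω
Parallel: admittances add. Y = 1/R + 1/(jωL)
Y = (0.00218 − j0.000769) S
|Y| = 0.00231 S → |Z| = 1/|Y| = 432 Ω, ∠Z = −∠Y = 19.4°

19.4°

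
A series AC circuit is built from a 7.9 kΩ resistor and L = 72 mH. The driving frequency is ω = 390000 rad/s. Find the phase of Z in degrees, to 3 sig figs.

X_L = ωL = 28100 Ω
Z = 7900 + j28100 Ω
|Z| = √(7900² + 28100²) = 29200 Ω
∠Z = arctan(28100/7900) = 74.3°

74.3°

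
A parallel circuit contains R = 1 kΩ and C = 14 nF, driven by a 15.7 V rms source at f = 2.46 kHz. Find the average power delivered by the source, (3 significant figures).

246 mW

ω = 2πf = 15460 rad/s
X_C = 1/(ωC) = 4620 Ω
Parallel: admittances add. Y = 1/R + jωC
Y = (0.00100 + j0.000216) S
|Y| = 0.00102 S → |Z| = 1/|Y| = 977 Ω, ∠Z = −∠Y = -12.2°
I = V/|Z| = 16.1 mA
P = VI cos φ = 15.7 × 0.0161 × cos(-12.2°) = 246 mW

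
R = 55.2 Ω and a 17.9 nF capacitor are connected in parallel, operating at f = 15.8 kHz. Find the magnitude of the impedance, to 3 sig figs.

54.9 Ω

ω = 2πf = 99270 rad/s
X_C = 1/(ωC) = 563 Ω
Parallel: admittances add. Y = 1/R + jωC
Y = (0.0181 + j0.00178) S
|Y| = 0.0182 S → |Z| = 1/|Y| = 54.9 Ω, ∠Z = −∠Y = -5.60°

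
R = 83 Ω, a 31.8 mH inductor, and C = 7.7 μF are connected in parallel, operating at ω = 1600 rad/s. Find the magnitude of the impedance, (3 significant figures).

X_L = ωL = 50.9 Ω
X_C = 1/(ωC) = 81.2 Ω
Parallel: admittances add. Y = 1/R + 1/(jωL) + jωC
Y = (0.0120 − j0.00733) S
|Y| = 0.0141 S → |Z| = 1/|Y| = 70.9 Ω, ∠Z = −∠Y = 31.3°

70.9 Ω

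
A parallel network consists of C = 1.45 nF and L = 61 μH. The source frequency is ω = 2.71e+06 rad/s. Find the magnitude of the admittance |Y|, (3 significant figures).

X_L = ωL = 165 Ω
X_C = 1/(ωC) = 254 Ω
Parallel: admittances add. Y = 1/(jωL) + jωC
Y = (0 − j0.00212) S
|Y| = 0.00212 S → |Z| = 1/|Y| = 472 Ω, ∠Z = −∠Y = 90.0°

2.12 mS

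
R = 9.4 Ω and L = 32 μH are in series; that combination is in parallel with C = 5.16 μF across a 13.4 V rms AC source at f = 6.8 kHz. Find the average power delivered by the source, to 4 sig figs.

ω = 2πf = 42730 rad/s
X_L = ωL = 1.367 Ω
X_C = 1/(ωC) = 4.536 Ω
Branch 1 (R+jX_L): Z₁ = 9.400 + j1.367 Ω, |Z₁| = 9.499 Ω
Branch 2 (−jX_C): Z₂ = −j4.536 Ω
Parallel: Z = Z₁Z₂/(Z₁+Z₂), |Z| = 4.343 Ω, ∠Z = -63.10°
I = V/|Z| = 3.085 A
P = VI cos φ = 13.4 × 3.085 × cos(-63.10°) = 18.71 W

18.71 W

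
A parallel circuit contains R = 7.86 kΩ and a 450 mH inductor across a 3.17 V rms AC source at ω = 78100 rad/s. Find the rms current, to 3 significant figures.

413 μA

X_L = ωL = 35100 Ω
Parallel: admittances add. Y = 1/R + 1/(jωL)
Y = (0.000127 − j2.85e-05) S
|Y| = 0.000130 S → |Z| = 1/|Y| = 7670 Ω, ∠Z = −∠Y = 12.6°
I = V/|Z| = 3.17/7670 = 413 μA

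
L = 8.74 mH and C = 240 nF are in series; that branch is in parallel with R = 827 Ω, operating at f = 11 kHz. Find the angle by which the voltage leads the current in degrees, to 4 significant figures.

56.67°

ω = 2πf = 69120 rad/s
X_L = ωL = 604.1 Ω
X_C = 1/(ωC) = 60.29 Ω
Branch 1: Z₁ = R = 827.0 Ω
Branch 2 (series LC): Z₂ = j(X_L − X_C) = j543.8 Ω
Parallel: Z = Z₁Z₂/(Z₁+Z₂), |Z| = 454.4 Ω, ∠Z = 56.67°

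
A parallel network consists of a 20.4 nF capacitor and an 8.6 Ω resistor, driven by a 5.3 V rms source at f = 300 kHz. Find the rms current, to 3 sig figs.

649 mA

ω = 2πf = 1.885e+06 rad/s
X_C = 1/(ωC) = 26.0 Ω
Parallel: admittances add. Y = 1/R + jωC
Y = (0.116 + j0.0385) S
|Y| = 0.122 S → |Z| = 1/|Y| = 8.17 Ω, ∠Z = −∠Y = -18.3°
I = V/|Z| = 5.3/8.17 = 649 mA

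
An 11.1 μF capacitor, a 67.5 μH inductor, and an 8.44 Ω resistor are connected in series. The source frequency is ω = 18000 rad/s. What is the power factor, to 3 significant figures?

X_L = ωL = 1.22 Ω
X_C = 1/(ωC) = 5.01 Ω
Net reactance X = X_L − X_C = -3.79 Ω
Z = 8.44 − j3.79 Ω
|Z| = √(8.44² + 3.79²) = 9.25 Ω
∠Z = arctan(-3.79/8.44) = -24.2°
cos φ = cos(-24.2°) = 0.912

0.912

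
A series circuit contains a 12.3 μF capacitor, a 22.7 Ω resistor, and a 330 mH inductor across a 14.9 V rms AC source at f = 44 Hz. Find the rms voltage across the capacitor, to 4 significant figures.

ω = 2πf = 276.5 rad/s
X_L = ωL = 91.23 Ω
X_C = 1/(ωC) = 294.1 Ω
Net reactance X = X_L − X_C = -202.8 Ω
Z = 22.70 − j202.8 Ω
|Z| = √(22.70² + 202.8²) = 204.1 Ω
I = V/|Z| = 73.00 mA
V_C = I·|Z_C| = 0.07300 × 294.1 = 21.47 V

21.47 V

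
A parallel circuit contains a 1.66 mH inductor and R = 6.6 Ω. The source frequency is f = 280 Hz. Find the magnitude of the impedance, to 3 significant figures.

2.67 Ω

ω = 2πf = 1759 rad/s
X_L = ωL = 2.92 Ω
Parallel: admittances add. Y = 1/R + 1/(jωL)
Y = (0.152 − j0.342) S
|Y| = 0.374 S → |Z| = 1/|Y| = 2.67 Ω, ∠Z = −∠Y = 66.1°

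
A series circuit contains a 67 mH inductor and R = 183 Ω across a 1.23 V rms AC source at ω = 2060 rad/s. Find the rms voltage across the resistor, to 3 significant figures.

0.982 V

X_L = ωL = 138 Ω
Z = 183 + j138 Ω
|Z| = √(183² + 138²) = 229 Ω
I = V/|Z| = 5.37 mA
V_R = I·|Z_R| = 0.00537 × 183 = 0.982 V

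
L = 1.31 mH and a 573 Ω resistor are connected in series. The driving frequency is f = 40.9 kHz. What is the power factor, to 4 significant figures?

0.8622

ω = 2πf = 257000 rad/s
X_L = ωL = 336.6 Ω
Z = 573.0 + j336.6 Ω
|Z| = √(573.0² + 336.6²) = 664.6 Ω
∠Z = arctan(336.6/573.0) = 30.43°
cos φ = cos(30.43°) = 0.8622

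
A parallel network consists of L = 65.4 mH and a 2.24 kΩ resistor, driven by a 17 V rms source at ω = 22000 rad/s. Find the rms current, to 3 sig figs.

14.0 mA

X_L = ωL = 1440 Ω
Parallel: admittances add. Y = 1/R + 1/(jωL)
Y = (0.000446 − j0.000695) S
|Y| = 0.000826 S → |Z| = 1/|Y| = 1210 Ω, ∠Z = −∠Y = 57.3°
I = V/|Z| = 17/1210 = 14.0 mA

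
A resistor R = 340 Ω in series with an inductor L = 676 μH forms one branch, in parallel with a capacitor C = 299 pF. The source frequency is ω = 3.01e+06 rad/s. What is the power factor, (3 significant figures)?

X_L = ωL = 2030 Ω
X_C = 1/(ωC) = 1110 Ω
Branch 1 (R+jX_L): Z₁ = 340 + j2030 Ω, |Z₁| = 2060 Ω
Branch 2 (−jX_C): Z₂ = −j1110 Ω
Parallel: Z = Z₁Z₂/(Z₁+Z₂), |Z| = 2330 Ω, ∠Z = -79.3°
cos φ = cos(-79.3°) = 0.186

0.186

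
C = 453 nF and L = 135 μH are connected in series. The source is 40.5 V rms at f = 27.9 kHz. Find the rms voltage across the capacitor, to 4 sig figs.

46.06 V

ω = 2πf = 175300 rad/s
X_L = ωL = 23.67 Ω
X_C = 1/(ωC) = 12.59 Ω
Net reactance X = X_L − X_C = 11.07 Ω
Z = j11.07 Ω
|Z| = √(0² + 11.07²) = 11.07 Ω
I = V/|Z| = 3.658 A
V_C = I·|Z_C| = 3.658 × 12.59 = 46.06 V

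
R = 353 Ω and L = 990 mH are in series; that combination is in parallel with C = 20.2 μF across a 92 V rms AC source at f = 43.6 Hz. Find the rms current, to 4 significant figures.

ω = 2πf = 273.9 rad/s
X_L = ωL = 271.2 Ω
X_C = 1/(ωC) = 180.7 Ω
Branch 1 (R+jX_L): Z₁ = 353.0 + j271.2 Ω, |Z₁| = 445.2 Ω
Branch 2 (−jX_C): Z₂ = −j180.7 Ω
Parallel: Z = Z₁Z₂/(Z₁+Z₂), |Z| = 220.7 Ω, ∠Z = -66.84°
I = V/|Z| = 92/220.7 = 416.8 mA

416.8 mA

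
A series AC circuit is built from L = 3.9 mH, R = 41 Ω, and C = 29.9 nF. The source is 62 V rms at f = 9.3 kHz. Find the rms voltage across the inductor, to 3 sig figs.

ω = 2πf = 58430 rad/s
X_L = ωL = 228 Ω
X_C = 1/(ωC) = 572 Ω
Net reactance X = X_L − X_C = -344 Ω
Z = 41.0 − j344 Ω
|Z| = √(41.0² + 344²) = 347 Ω
I = V/|Z| = 179 mA
V_L = I·|Z_L| = 0.179 × 228 = 40.7 V

40.7 V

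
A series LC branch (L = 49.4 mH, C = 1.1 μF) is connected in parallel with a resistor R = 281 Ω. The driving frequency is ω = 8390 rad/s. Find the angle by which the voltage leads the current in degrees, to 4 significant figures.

42.55°

X_L = ωL = 414.5 Ω
X_C = 1/(ωC) = 108.4 Ω
Branch 1: Z₁ = R = 281.0 Ω
Branch 2 (series LC): Z₂ = j(X_L − X_C) = j306.1 Ω
Parallel: Z = Z₁Z₂/(Z₁+Z₂), |Z| = 207.0 Ω, ∠Z = 42.55°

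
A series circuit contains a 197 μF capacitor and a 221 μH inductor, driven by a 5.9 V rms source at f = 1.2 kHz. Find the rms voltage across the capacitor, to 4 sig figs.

ω = 2πf = 7540 rad/s
X_L = ωL = 1.666 Ω
X_C = 1/(ωC) = 0.6732 Ω
Net reactance X = X_L − X_C = 0.9931 Ω
Z = j0.9931 Ω
|Z| = √(0² + 0.9931²) = 0.9931 Ω
I = V/|Z| = 5.941 A
V_C = I·|Z_C| = 5.941 × 0.6732 = 4.000 V

4.000 V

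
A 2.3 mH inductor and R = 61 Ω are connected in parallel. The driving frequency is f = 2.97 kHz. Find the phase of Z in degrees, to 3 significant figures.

ω = 2πf = 18660 rad/s
X_L = ωL = 42.9 Ω
Parallel: admittances add. Y = 1/R + 1/(jωL)
Y = (0.0164 − j0.0233) S
|Y| = 0.0285 S → |Z| = 1/|Y| = 35.1 Ω, ∠Z = −∠Y = 54.9°

54.9°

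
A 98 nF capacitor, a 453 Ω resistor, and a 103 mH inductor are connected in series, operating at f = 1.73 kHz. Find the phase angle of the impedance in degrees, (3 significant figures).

ω = 2πf = 10870 rad/s
X_L = ωL = 1120 Ω
X_C = 1/(ωC) = 939 Ω
Net reactance X = X_L − X_C = 181 Ω
Z = 453 + j181 Ω
|Z| = √(453² + 181²) = 488 Ω
∠Z = arctan(181/453) = 21.8°

21.8°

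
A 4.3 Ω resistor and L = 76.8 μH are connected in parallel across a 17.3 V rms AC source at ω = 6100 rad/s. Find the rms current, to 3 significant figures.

X_L = ωL = 0.468 Ω
Parallel: admittances add. Y = 1/R + 1/(jωL)
Y = (0.233 − j2.13) S
|Y| = 2.15 S → |Z| = 1/|Y| = 0.466 Ω, ∠Z = −∠Y = 83.8°
I = V/|Z| = 17.3/0.466 = 37.1 A

37.1 A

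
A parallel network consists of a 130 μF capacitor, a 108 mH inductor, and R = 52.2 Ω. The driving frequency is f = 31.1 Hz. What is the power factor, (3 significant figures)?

ω = 2πf = 195.4 rad/s
X_L = ωL = 21.1 Ω
X_C = 1/(ωC) = 39.4 Ω
Parallel: admittances add. Y = 1/R + 1/(jωL) + jωC
Y = (0.0192 − j0.0220) S
|Y| = 0.0292 S → |Z| = 1/|Y| = 34.3 Ω, ∠Z = −∠Y = 48.9°
cos φ = cos(48.9°) = 0.657

0.657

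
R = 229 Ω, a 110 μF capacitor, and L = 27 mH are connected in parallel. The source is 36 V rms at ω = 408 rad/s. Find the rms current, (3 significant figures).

X_L = ωL = 11.0 Ω
X_C = 1/(ωC) = 22.3 Ω
Parallel: admittances add. Y = 1/R + 1/(jωL) + jωC
Y = (0.00437 − j0.0459) S
|Y| = 0.0461 S → |Z| = 1/|Y| = 21.7 Ω, ∠Z = −∠Y = 84.6°
I = V/|Z| = 36/21.7 = 1.66 A

1.66 A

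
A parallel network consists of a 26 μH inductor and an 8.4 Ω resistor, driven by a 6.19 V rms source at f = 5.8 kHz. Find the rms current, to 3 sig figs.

ω = 2πf = 36440 rad/s
X_L = ωL = 0.948 Ω
Parallel: admittances add. Y = 1/R + 1/(jωL)
Y = (0.119 − j1.06) S
|Y| = 1.06 S → |Z| = 1/|Y| = 0.942 Ω, ∠Z = −∠Y = 83.6°
I = V/|Z| = 6.19/0.942 = 6.57 A

6.57 A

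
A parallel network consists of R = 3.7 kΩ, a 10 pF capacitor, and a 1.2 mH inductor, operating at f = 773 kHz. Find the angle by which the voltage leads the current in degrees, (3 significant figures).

24.5°

ω = 2πf = 4.857e+06 rad/s
X_L = ωL = 5830 Ω
X_C = 1/(ωC) = 20600 Ω
Parallel: admittances add. Y = 1/R + 1/(jωL) + jωC
Y = (0.000270 − j0.000123) S
|Y| = 0.000297 S → |Z| = 1/|Y| = 3370 Ω, ∠Z = −∠Y = 24.5°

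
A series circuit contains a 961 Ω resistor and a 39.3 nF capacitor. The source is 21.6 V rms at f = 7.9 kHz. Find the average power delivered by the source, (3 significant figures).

378 mW

ω = 2πf = 49640 rad/s
X_C = 1/(ωC) = 513 Ω
Z = 961 − j513 Ω
|Z| = √(961² + 513²) = 1090 Ω
∠Z = arctan(-513/961) = -28.1°
I = V/|Z| = 19.8 mA
P = VI cos φ = 21.6 × 0.0198 × cos(-28.1°) = 378 mW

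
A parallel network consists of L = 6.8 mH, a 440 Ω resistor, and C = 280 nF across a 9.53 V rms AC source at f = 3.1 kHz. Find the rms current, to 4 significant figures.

ω = 2πf = 19480 rad/s
X_L = ωL = 132.4 Ω
X_C = 1/(ωC) = 183.4 Ω
Parallel: admittances add. Y = 1/R + 1/(jωL) + jωC
Y = (0.002273 − j0.002096) S
|Y| = 0.003092 S → |Z| = 1/|Y| = 323.4 Ω, ∠Z = −∠Y = 42.69°
I = V/|Z| = 9.53/323.4 = 29.47 mA

29.47 mA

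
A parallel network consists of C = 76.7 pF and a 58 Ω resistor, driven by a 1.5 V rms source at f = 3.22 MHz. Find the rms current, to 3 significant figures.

ω = 2πf = 2.023e+07 rad/s
X_C = 1/(ωC) = 644 Ω
Parallel: admittances add. Y = 1/R + jωC
Y = (0.0172 + j0.00155) S
|Y| = 0.0173 S → |Z| = 1/|Y| = 57.8 Ω, ∠Z = −∠Y = -5.14°
I = V/|Z| = 1.5/57.8 = 26.0 mA

26.0 mA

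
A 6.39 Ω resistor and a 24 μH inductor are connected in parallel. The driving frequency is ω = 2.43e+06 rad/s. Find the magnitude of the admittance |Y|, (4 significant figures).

X_L = ωL = 58.32 Ω
Parallel: admittances add. Y = 1/R + 1/(jωL)
Y = (0.1565 − j0.01715) S
|Y| = 0.1574 S → |Z| = 1/|Y| = 6.352 Ω, ∠Z = −∠Y = 6.253°

157.4 mS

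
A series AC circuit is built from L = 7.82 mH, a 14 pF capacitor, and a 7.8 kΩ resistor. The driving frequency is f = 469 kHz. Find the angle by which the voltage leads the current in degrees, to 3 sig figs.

-8.71°

ω = 2πf = 2.947e+06 rad/s
X_L = ωL = 23000 Ω
X_C = 1/(ωC) = 24200 Ω
Net reactance X = X_L − X_C = -1200 Ω
Z = 7800 − j1200 Ω
|Z| = √(7800² + 1200²) = 7890 Ω
∠Z = arctan(-1200/7800) = -8.71°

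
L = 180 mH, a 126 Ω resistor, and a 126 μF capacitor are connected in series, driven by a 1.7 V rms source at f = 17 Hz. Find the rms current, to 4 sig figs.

12.36 mA

ω = 2πf = 106.8 rad/s
X_L = ωL = 19.23 Ω
X_C = 1/(ωC) = 74.30 Ω
Net reactance X = X_L − X_C = -55.08 Ω
Z = 126.0 − j55.08 Ω
|Z| = √(126.0² + 55.08²) = 137.5 Ω
I = V/|Z| = 1.7/137.5 = 12.36 mA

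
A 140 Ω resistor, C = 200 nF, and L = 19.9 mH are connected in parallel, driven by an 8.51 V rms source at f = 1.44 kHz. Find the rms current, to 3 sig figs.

ω = 2πf = 9048 rad/s
X_L = ωL = 180 Ω
X_C = 1/(ωC) = 553 Ω
Parallel: admittances add. Y = 1/R + 1/(jωL) + jωC
Y = (0.00714 − j0.00374) S
|Y| = 0.00806 S → |Z| = 1/|Y| = 124 Ω, ∠Z = −∠Y = 27.7°
I = V/|Z| = 8.51/124 = 68.6 mA

68.6 mA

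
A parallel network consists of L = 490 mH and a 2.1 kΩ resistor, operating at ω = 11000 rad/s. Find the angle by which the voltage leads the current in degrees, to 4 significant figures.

X_L = ωL = 5390 Ω
Parallel: admittances add. Y = 1/R + 1/(jωL)
Y = (0.0004762 − j0.0001855) S
|Y| = 0.0005111 S → |Z| = 1/|Y| = 1957 Ω, ∠Z = −∠Y = 21.29°

21.29°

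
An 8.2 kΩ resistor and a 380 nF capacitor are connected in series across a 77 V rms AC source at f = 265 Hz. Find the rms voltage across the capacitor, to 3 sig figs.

ω = 2πf = 1665 rad/s
X_C = 1/(ωC) = 1580 Ω
Z = 8200 − j1580 Ω
|Z| = √(8200² + 1580²) = 8350 Ω
I = V/|Z| = 9.22 mA
V_C = I·|Z_C| = 0.00922 × 1580 = 14.6 V

14.6 V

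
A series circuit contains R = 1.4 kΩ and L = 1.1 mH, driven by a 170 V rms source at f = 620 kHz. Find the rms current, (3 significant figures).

ω = 2πf = 3.896e+06 rad/s
X_L = ωL = 4290 Ω
Z = 1400 + j4290 Ω
|Z| = √(1400² + 4290²) = 4510 Ω
I = V/|Z| = 170/4510 = 37.7 mA

37.7 mA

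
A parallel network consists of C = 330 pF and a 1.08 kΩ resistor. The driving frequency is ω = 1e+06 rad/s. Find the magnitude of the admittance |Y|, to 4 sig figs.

X_C = 1/(ωC) = 3030 Ω
Parallel: admittances add. Y = 1/R + jωC
Y = (0.0009259 + j0.0003300) S
|Y| = 0.0009830 S → |Z| = 1/|Y| = 1017 Ω, ∠Z = −∠Y = -19.62°

983.0 μS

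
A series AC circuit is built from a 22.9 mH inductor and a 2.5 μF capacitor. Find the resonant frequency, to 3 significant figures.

665 Hz

ω₀ = 1/√(LC) = 1/√(0.0229 × 2.5e-06) = 4179 rad/s
f₀ = ω₀/(2π) = 665 Hz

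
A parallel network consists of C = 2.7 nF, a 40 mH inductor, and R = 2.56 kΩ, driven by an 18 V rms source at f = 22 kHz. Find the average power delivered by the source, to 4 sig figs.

126.6 mW

ω = 2πf = 138200 rad/s
X_L = ωL = 5529 Ω
X_C = 1/(ωC) = 2679 Ω
Parallel: admittances add. Y = 1/R + 1/(jωL) + jωC
Y = (0.0003906 + j0.0001924) S
|Y| = 0.0004354 S → |Z| = 1/|Y| = 2297 Ω, ∠Z = −∠Y = -26.22°
I = V/|Z| = 7.838 mA
P = VI cos φ = 18 × 0.007838 × cos(-26.22°) = 126.6 mW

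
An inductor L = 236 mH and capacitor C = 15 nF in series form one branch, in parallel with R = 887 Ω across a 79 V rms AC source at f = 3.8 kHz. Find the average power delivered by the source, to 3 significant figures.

ω = 2πf = 23880 rad/s
X_L = ωL = 5630 Ω
X_C = 1/(ωC) = 2790 Ω
Branch 1: Z₁ = R = 887 Ω
Branch 2 (series LC): Z₂ = j(X_L − X_C) = j2840 Ω
Parallel: Z = Z₁Z₂/(Z₁+Z₂), |Z| = 847 Ω, ∠Z = 17.3°
I = V/|Z| = 93.3 mA
P = VI cos φ = 79 × 0.0933 × cos(17.3°) = 7.04 W

7.04 W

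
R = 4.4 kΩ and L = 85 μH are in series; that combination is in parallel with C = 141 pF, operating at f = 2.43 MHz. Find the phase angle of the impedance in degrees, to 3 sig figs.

-84.3°

ω = 2πf = 1.527e+07 rad/s
X_L = ωL = 1300 Ω
X_C = 1/(ωC) = 465 Ω
Branch 1 (R+jX_L): Z₁ = 4400 + j1300 Ω, |Z₁| = 4590 Ω
Branch 2 (−jX_C): Z₂ = −j465 Ω
Parallel: Z = Z₁Z₂/(Z₁+Z₂), |Z| = 476 Ω, ∠Z = -84.3°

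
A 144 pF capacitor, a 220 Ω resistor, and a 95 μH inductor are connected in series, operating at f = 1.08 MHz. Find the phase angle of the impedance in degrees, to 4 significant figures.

ω = 2πf = 6.786e+06 rad/s
X_L = ωL = 644.7 Ω
X_C = 1/(ωC) = 1023 Ω
Net reactance X = X_L − X_C = -378.7 Ω
Z = 220.0 − j378.7 Ω
|Z| = √(220.0² + 378.7²) = 438.0 Ω
∠Z = arctan(-378.7/220.0) = -59.85°

-59.85°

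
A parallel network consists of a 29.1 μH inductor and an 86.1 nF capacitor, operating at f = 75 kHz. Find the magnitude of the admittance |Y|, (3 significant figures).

ω = 2πf = 471200 rad/s
X_L = ωL = 13.7 Ω
X_C = 1/(ωC) = 24.6 Ω
Parallel: admittances add. Y = 1/(jωL) + jωC
Y = (0 − j0.0323) S
|Y| = 0.0323 S → |Z| = 1/|Y| = 30.9 Ω, ∠Z = −∠Y = 90.0°

32.3 mS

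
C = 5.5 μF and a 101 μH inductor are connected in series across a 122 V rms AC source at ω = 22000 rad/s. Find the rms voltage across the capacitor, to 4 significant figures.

X_L = ωL = 2.222 Ω
X_C = 1/(ωC) = 8.264 Ω
Net reactance X = X_L − X_C = -6.042 Ω
Z = − j6.042 Ω
|Z| = √(0² + 6.042²) = 6.042 Ω
I = V/|Z| = 20.19 A
V_C = I·|Z_C| = 20.19 × 8.264 = 166.9 V

166.9 V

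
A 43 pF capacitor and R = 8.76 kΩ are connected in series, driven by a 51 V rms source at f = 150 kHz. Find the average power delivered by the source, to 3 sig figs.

ω = 2πf = 942500 rad/s
X_C = 1/(ωC) = 24700 Ω
Z = 8760 − j24700 Ω
|Z| = √(8760² + 24700²) = 26200 Ω
∠Z = arctan(-24700/8760) = -70.5°
I = V/|Z| = 1.95 mA
P = VI cos φ = 51 × 0.00195 × cos(-70.5°) = 33.2 mW

33.2 mW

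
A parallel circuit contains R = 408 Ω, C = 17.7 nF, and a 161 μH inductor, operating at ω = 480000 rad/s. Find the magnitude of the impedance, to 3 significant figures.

197 Ω

X_L = ωL = 77.3 Ω
X_C = 1/(ωC) = 118 Ω
Parallel: admittances add. Y = 1/R + 1/(jωL) + jωC
Y = (0.00245 − j0.00444) S
|Y| = 0.00508 S → |Z| = 1/|Y| = 197 Ω, ∠Z = −∠Y = 61.1°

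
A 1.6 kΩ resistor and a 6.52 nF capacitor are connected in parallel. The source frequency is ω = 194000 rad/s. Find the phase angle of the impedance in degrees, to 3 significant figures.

-63.7°

X_C = 1/(ωC) = 791 Ω
Parallel: admittances add. Y = 1/R + jωC
Y = (0.000625 + j0.00126) S
|Y| = 0.00141 S → |Z| = 1/|Y| = 709 Ω, ∠Z = −∠Y = -63.7°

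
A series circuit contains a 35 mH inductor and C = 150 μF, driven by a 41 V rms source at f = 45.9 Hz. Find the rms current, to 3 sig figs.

3.15 A

ω = 2πf = 288.4 rad/s
X_L = ωL = 10.1 Ω
X_C = 1/(ωC) = 23.1 Ω
Net reactance X = X_L − X_C = -13.0 Ω
Z = − j13.0 Ω
|Z| = √(0² + 13.0²) = 13.0 Ω
I = V/|Z| = 41/13.0 = 3.15 A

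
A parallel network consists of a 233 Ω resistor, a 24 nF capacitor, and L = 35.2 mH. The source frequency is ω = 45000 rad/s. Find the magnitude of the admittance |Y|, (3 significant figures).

X_L = ωL = 1580 Ω
X_C = 1/(ωC) = 926 Ω
Parallel: admittances add. Y = 1/R + 1/(jωL) + jωC
Y = (0.00429 + j0.000449) S
|Y| = 0.00432 S → |Z| = 1/|Y| = 232 Ω, ∠Z = −∠Y = -5.97°

4.32 mS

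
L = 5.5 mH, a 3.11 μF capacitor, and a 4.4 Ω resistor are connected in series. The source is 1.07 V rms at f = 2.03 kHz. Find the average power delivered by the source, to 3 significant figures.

2.47 mW

ω = 2πf = 12750 rad/s
X_L = ωL = 70.2 Ω
X_C = 1/(ωC) = 25.2 Ω
Net reactance X = X_L − X_C = 44.9 Ω
Z = 4.40 + j44.9 Ω
|Z| = √(4.40² + 44.9²) = 45.2 Ω
∠Z = arctan(44.9/4.40) = 84.4°
I = V/|Z| = 23.7 mA
P = VI cos φ = 1.07 × 0.0237 × cos(84.4°) = 2.47 mW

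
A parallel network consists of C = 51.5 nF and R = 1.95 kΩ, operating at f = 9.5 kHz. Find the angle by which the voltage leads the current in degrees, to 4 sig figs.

-80.53°

ω = 2πf = 59690 rad/s
X_C = 1/(ωC) = 325.3 Ω
Parallel: admittances add. Y = 1/R + jωC
Y = (0.0005128 + j0.003074) S
|Y| = 0.003117 S → |Z| = 1/|Y| = 320.9 Ω, ∠Z = −∠Y = -80.53°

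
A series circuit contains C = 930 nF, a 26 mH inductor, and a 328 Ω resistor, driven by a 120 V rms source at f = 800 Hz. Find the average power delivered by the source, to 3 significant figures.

ω = 2πf = 5027 rad/s
X_L = ωL = 131 Ω
X_C = 1/(ωC) = 214 Ω
Net reactance X = X_L − X_C = -83.2 Ω
Z = 328 − j83.2 Ω
|Z| = √(328² + 83.2²) = 338 Ω
∠Z = arctan(-83.2/328) = -14.2°
I = V/|Z| = 355 mA
P = VI cos φ = 120 × 0.355 × cos(-14.2°) = 41.2 W

41.2 W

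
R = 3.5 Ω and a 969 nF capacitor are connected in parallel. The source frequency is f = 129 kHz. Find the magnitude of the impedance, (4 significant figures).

1.197 Ω

ω = 2πf = 810500 rad/s
X_C = 1/(ωC) = 1.273 Ω
Parallel: admittances add. Y = 1/R + jωC
Y = (0.2857 + j0.7854) S
|Y| = 0.8358 S → |Z| = 1/|Y| = 1.197 Ω, ∠Z = −∠Y = -70.01°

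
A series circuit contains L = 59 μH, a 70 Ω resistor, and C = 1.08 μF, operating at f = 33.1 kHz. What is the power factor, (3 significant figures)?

ω = 2πf = 208000 rad/s
X_L = ωL = 12.3 Ω
X_C = 1/(ωC) = 4.45 Ω
Net reactance X = X_L − X_C = 7.82 Ω
Z = 70.0 + j7.82 Ω
|Z| = √(70.0² + 7.82²) = 70.4 Ω
∠Z = arctan(7.82/70.0) = 6.37°
cos φ = cos(6.37°) = 0.994

0.994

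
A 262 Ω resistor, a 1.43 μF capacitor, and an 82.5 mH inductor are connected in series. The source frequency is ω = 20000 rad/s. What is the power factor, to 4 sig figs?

X_L = ωL = 1650 Ω
X_C = 1/(ωC) = 34.97 Ω
Net reactance X = X_L − X_C = 1615 Ω
Z = 262.0 + j1615 Ω
|Z| = √(262.0² + 1615²) = 1636 Ω
∠Z = arctan(1615/262.0) = 80.79°
cos φ = cos(80.79°) = 0.1601

0.1601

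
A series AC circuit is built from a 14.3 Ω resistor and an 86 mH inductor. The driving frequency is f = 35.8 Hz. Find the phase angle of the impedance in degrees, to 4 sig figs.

53.53°

ω = 2πf = 224.9 rad/s
X_L = ωL = 19.34 Ω
Z = 14.30 + j19.34 Ω
|Z| = √(14.30² + 19.34²) = 24.06 Ω
∠Z = arctan(19.34/14.30) = 53.53°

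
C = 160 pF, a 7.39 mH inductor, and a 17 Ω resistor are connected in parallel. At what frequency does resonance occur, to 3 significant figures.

146 kHz

ω₀ = 1/√(LC) = 1/√(0.00739 × 1.6e-10) = 919600 rad/s
f₀ = ω₀/(2π) = 146 kHz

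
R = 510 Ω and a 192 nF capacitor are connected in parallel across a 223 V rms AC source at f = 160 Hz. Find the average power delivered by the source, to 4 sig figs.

ω = 2πf = 1005 rad/s
X_C = 1/(ωC) = 5181 Ω
Parallel: admittances add. Y = 1/R + jωC
Y = (0.001961 + j0.0001930) S
|Y| = 0.001970 S → |Z| = 1/|Y| = 507.5 Ω, ∠Z = −∠Y = -5.622°
I = V/|Z| = 439.4 mA
P = VI cos φ = 223 × 0.4394 × cos(-5.622°) = 97.51 W

97.51 W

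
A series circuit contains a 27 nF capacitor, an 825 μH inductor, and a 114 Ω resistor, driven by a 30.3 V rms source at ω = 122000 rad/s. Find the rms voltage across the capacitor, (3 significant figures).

39.5 V

X_L = ωL = 101 Ω
X_C = 1/(ωC) = 304 Ω
Net reactance X = X_L − X_C = -203 Ω
Z = 114 − j203 Ω
|Z| = √(114² + 203²) = 233 Ω
I = V/|Z| = 130 mA
V_C = I·|Z_C| = 0.130 × 304 = 39.5 V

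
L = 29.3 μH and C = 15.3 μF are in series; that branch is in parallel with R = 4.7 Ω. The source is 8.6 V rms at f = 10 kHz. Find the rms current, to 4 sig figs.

10.89 A

ω = 2πf = 62830 rad/s
X_L = ωL = 1.841 Ω
X_C = 1/(ωC) = 1.040 Ω
Branch 1: Z₁ = R = 4.700 Ω
Branch 2 (series LC): Z₂ = j(X_L − X_C) = j0.8007 Ω
Parallel: Z = Z₁Z₂/(Z₁+Z₂), |Z| = 0.7894 Ω, ∠Z = 80.33°
I = V/|Z| = 8.6/0.7894 = 10.89 A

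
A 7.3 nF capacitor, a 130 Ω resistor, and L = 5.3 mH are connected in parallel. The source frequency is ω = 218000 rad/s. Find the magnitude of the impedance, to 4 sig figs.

129.4 Ω

X_L = ωL = 1155 Ω
X_C = 1/(ωC) = 628.4 Ω
Parallel: admittances add. Y = 1/R + 1/(jωL) + jωC
Y = (0.007692 + j0.0007259) S
|Y| = 0.007726 S → |Z| = 1/|Y| = 129.4 Ω, ∠Z = −∠Y = -5.391°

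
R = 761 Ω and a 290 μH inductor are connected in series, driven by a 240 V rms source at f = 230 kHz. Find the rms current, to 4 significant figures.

276.3 mA

ω = 2πf = 1.445e+06 rad/s
X_L = ωL = 419.1 Ω
Z = 761.0 + j419.1 Ω
|Z| = √(761.0² + 419.1²) = 868.8 Ω
I = V/|Z| = 240/868.8 = 276.3 mA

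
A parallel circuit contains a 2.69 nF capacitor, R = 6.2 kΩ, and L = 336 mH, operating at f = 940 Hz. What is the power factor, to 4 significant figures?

0.3138

ω = 2πf = 5906 rad/s
X_L = ωL = 1984 Ω
X_C = 1/(ωC) = 62940 Ω
Parallel: admittances add. Y = 1/R + 1/(jωL) + jωC
Y = (0.0001613 − j0.0004880) S
|Y| = 0.0005140 S → |Z| = 1/|Y| = 1946 Ω, ∠Z = −∠Y = 71.71°
cos φ = cos(71.71°) = 0.3138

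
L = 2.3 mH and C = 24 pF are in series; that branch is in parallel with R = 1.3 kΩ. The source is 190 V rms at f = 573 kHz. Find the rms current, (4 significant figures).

ω = 2πf = 3.6e+06 rad/s
X_L = ωL = 8281 Ω
X_C = 1/(ωC) = 11570 Ω
Branch 1: Z₁ = R = 1300 Ω
Branch 2 (series LC): Z₂ = j(X_L − X_C) = −j3293 Ω
Parallel: Z = Z₁Z₂/(Z₁+Z₂), |Z| = 1209 Ω, ∠Z = -21.55°
I = V/|Z| = 190/1209 = 157.1 mA

157.1 mA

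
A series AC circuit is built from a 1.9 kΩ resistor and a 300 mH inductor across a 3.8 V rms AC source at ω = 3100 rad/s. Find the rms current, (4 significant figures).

X_L = ωL = 930.0 Ω
Z = 1900 + j930.0 Ω
|Z| = √(1900² + 930.0²) = 2115 Ω
I = V/|Z| = 3.8/2115 = 1.796 mA

1.796 mA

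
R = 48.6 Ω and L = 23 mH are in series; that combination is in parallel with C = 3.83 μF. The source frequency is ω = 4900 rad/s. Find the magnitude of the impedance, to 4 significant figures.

X_L = ωL = 112.7 Ω
X_C = 1/(ωC) = 53.29 Ω
Branch 1 (R+jX_L): Z₁ = 48.60 + j112.7 Ω, |Z₁| = 122.7 Ω
Branch 2 (−jX_C): Z₂ = −j53.29 Ω
Parallel: Z = Z₁Z₂/(Z₁+Z₂), |Z| = 85.20 Ω, ∠Z = -74.04°

85.20 Ω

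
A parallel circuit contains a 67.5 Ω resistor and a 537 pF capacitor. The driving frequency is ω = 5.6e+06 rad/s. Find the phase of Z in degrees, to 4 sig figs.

-11.47°

X_C = 1/(ωC) = 332.5 Ω
Parallel: admittances add. Y = 1/R + jωC
Y = (0.01481 + j0.003007) S
|Y| = 0.01512 S → |Z| = 1/|Y| = 66.15 Ω, ∠Z = −∠Y = -11.47°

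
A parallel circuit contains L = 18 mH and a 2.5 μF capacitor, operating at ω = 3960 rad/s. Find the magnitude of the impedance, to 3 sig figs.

242 Ω

X_L = ωL = 71.3 Ω
X_C = 1/(ωC) = 101 Ω
Parallel: admittances add. Y = 1/(jωL) + jωC
Y = (0 − j0.00413) S
|Y| = 0.00413 S → |Z| = 1/|Y| = 242 Ω, ∠Z = −∠Y = 90.0°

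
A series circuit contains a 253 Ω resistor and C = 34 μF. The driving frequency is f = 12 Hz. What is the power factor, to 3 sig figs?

ω = 2πf = 75.40 rad/s
X_C = 1/(ωC) = 390 Ω
Z = 253 − j390 Ω
|Z| = √(253² + 390²) = 465 Ω
∠Z = arctan(-390/253) = -57.0°
cos φ = cos(-57.0°) = 0.544

0.544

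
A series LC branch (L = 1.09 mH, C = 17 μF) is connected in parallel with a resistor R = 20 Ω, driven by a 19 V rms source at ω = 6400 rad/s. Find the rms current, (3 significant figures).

X_L = ωL = 6.98 Ω
X_C = 1/(ωC) = 9.19 Ω
Branch 1: Z₁ = R = 20.0 Ω
Branch 2 (series LC): Z₂ = j(X_L − X_C) = −j2.22 Ω
Parallel: Z = Z₁Z₂/(Z₁+Z₂), |Z| = 2.20 Ω, ∠Z = -83.7°
I = V/|Z| = 19/2.20 = 8.63 A

8.63 A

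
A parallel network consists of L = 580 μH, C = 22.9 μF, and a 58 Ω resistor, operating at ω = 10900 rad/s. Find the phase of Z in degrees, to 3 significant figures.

-79.3°

X_L = ωL = 6.32 Ω
X_C = 1/(ωC) = 4.01 Ω
Parallel: admittances add. Y = 1/R + 1/(jωL) + jωC
Y = (0.0172 + j0.0914) S
|Y| = 0.0930 S → |Z| = 1/|Y| = 10.7 Ω, ∠Z = −∠Y = -79.3°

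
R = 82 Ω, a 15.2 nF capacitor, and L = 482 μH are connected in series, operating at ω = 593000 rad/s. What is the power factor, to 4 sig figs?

0.4245

X_L = ωL = 285.8 Ω
X_C = 1/(ωC) = 110.9 Ω
Net reactance X = X_L − X_C = 174.9 Ω
Z = 82.00 + j174.9 Ω
|Z| = √(82.00² + 174.9²) = 193.2 Ω
∠Z = arctan(174.9/82.00) = 64.88°
cos φ = cos(64.88°) = 0.4245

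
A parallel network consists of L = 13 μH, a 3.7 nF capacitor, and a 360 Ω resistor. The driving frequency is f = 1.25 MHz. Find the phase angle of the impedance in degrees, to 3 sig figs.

ω = 2πf = 7.854e+06 rad/s
X_L = ωL = 102 Ω
X_C = 1/(ωC) = 34.4 Ω
Parallel: admittances add. Y = 1/R + 1/(jωL) + jωC
Y = (0.00278 + j0.0193) S
|Y| = 0.0195 S → |Z| = 1/|Y| = 51.4 Ω, ∠Z = −∠Y = -81.8°

-81.8°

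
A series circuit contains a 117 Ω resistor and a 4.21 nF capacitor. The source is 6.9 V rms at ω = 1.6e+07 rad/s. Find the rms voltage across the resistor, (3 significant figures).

6.85 V

X_C = 1/(ωC) = 14.8 Ω
Z = 117 − j14.8 Ω
|Z| = √(117² + 14.8²) = 118 Ω
I = V/|Z| = 58.5 mA
V_R = I·|Z_R| = 0.0585 × 117 = 6.85 V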